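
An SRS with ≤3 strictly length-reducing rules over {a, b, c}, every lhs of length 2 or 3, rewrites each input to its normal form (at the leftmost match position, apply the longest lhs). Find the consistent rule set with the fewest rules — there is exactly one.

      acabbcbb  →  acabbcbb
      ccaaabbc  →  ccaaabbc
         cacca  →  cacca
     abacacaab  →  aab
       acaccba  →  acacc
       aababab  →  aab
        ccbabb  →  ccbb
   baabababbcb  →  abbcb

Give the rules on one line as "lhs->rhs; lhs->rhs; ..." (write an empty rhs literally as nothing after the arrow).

ba->; bac->b

  | acabbcbb
  | ccaaabbc
  | cacca
  | abacacaab => abacaab => abaab => aab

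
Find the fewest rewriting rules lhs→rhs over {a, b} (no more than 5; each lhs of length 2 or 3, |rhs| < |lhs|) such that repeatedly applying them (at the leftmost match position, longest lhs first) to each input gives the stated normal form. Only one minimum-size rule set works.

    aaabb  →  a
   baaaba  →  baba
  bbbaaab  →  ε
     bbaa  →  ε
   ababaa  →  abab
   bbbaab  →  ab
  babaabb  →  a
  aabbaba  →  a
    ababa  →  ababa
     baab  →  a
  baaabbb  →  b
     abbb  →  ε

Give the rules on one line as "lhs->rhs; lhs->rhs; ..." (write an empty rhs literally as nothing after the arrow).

  | aaabb => abb => a
  | baaaba => baba
  | bbbaaab => aaaab => aab => bb => ε
  | bbaa => aa => ε

aa->; aab->bb; bb->; bbb->a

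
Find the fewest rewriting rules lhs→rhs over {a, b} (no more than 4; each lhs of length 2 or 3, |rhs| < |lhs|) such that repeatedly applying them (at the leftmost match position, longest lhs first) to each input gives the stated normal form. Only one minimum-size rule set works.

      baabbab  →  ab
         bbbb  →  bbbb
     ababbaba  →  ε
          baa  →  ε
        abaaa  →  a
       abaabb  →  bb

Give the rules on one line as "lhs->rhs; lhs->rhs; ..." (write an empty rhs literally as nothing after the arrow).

aa->; aaa->; ba->a

  | baabbab => aabbab => bbab => bab => ab
  | bbbb
  | ababbaba => aabbaba => bbaba => baba => aba => aa => ε
  | baa => aa => ε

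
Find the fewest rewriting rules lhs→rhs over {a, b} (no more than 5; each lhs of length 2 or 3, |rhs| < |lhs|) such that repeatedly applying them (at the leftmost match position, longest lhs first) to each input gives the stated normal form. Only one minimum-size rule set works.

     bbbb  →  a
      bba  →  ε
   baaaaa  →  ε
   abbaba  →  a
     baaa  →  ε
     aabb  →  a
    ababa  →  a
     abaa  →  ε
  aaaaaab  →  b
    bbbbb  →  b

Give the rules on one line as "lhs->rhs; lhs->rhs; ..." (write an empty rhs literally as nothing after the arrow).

  | bbbb => bb => a
  | bba => aa => ε
  | baaaaa => aaaa => aa => ε
  | abbaba => aaaba => aba => a

aa->; ba->; bb->a; bbb->b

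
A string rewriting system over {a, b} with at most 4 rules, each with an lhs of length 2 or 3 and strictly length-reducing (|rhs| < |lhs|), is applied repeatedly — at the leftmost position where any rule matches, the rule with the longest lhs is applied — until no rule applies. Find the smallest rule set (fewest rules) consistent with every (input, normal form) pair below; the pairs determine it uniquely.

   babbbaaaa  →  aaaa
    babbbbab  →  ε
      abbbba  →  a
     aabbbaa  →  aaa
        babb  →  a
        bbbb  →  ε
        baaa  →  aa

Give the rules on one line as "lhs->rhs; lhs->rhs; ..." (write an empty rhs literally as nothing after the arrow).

ab->; abb->ab; ba->; bb->a

  | babbbaaaa => bbbaaaa => abaaaa => aaaa
  | babbbbab => bbbbab => abbab => abab => ab => ε
  | abbbba => abbba => abba => aba => a
  | aabbbaa => aabbaa => aabaa => aaa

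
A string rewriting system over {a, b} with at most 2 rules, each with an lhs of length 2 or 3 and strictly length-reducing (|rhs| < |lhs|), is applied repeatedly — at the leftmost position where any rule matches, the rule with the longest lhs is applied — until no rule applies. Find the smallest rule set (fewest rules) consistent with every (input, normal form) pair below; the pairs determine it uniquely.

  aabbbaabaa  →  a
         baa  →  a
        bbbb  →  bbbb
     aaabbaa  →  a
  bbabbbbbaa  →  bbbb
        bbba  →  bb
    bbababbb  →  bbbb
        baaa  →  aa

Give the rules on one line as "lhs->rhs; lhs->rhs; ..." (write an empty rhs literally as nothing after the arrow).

aab->ab; ba->

  | aabbbaabaa => abbbaabaa => abbabaa => abbaa => aba => a
  | baa => a
  | bbbb
  | aaabbaa => aabbaa => abbaa => aba => a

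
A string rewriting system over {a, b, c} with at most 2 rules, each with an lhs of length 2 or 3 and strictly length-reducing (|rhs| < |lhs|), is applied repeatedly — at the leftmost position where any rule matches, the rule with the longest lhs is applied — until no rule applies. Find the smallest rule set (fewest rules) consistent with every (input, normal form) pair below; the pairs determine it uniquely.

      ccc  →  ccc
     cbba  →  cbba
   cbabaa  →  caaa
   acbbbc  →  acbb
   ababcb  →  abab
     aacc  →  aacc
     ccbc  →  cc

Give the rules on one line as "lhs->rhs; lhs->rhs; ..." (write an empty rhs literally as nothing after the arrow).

baa->aa; bc->

  | ccc
  | cbba
  | cbabaa => cbaaa => caaa
  | acbbbc => acbb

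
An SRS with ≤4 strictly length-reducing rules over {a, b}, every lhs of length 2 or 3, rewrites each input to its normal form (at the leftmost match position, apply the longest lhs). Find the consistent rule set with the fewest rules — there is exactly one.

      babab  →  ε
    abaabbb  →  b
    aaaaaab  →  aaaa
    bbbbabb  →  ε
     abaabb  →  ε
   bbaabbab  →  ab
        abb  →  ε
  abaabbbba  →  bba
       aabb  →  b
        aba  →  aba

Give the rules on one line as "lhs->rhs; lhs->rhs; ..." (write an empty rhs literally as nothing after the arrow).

  | babab => abab => aab => ε
  | abaabbb => abbb => b
  | aaaaaab => aaaa
  | bbbbabb => bbbabb => bbabb => babb => abb => ε

aab->; abb->; bab->ab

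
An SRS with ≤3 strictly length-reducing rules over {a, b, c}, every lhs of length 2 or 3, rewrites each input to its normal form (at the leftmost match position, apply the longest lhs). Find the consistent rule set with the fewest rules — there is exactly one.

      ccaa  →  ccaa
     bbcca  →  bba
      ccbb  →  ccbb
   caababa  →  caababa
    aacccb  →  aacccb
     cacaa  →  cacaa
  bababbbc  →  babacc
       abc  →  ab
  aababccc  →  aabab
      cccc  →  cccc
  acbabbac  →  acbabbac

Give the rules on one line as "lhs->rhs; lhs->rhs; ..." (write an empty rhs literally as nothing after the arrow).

  | ccaa
  | bbcca => bbca => bba
  | ccbb
  | caababa

bbb->c; bc->b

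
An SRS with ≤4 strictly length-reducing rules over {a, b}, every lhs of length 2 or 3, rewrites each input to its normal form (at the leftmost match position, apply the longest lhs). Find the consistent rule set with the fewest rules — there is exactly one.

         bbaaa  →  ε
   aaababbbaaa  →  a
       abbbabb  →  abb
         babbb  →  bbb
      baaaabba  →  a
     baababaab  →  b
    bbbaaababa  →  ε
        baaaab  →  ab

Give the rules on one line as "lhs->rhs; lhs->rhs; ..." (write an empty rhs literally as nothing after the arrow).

aa->; ba->; bba->ba

  | bbaaa => baaa => aa => ε
  | aaababbbaaa => ababbbaaa => abbbaaa => abbaaa => abaaa => aaa => a
  | abbbabb => abbabb => ababb => abb
  | babbb => bbb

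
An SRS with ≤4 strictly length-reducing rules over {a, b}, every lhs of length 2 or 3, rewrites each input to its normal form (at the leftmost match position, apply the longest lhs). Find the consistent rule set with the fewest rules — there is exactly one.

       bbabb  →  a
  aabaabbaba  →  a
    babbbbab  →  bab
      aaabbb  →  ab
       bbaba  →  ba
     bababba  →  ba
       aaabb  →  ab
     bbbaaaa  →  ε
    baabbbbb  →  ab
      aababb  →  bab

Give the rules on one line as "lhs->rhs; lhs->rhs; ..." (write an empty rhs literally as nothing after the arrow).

  | bbabb => aabb => bb => a
  | aabaabbaba => baabbaba => bbbaba => ababa => aba => a
  | babbbbab => babbbab => babbab => babab => bab
  | aaabbb => abbb => abb => ab

aa->; aba->a; abb->ab; bb->a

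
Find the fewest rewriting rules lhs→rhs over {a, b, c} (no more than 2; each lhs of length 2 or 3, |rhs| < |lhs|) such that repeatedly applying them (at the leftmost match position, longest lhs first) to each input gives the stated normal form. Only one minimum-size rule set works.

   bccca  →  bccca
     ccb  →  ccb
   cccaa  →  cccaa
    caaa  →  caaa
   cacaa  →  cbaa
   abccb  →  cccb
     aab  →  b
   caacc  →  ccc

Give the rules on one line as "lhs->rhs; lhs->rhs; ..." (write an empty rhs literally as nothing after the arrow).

  | bccca
  | ccb
  | cccaa
  | caaa

ab->c; ac->b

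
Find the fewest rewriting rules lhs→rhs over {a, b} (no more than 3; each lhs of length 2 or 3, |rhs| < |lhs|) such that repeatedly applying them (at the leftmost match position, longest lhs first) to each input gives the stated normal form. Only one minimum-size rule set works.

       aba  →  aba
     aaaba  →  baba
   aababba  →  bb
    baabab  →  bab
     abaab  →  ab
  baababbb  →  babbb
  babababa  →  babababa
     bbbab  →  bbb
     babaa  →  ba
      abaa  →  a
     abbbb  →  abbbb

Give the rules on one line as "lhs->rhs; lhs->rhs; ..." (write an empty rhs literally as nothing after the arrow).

  | aba
  | aaaba => baba
  | aababba => bbabba => bbba => bb
  | baabab => bab

aa->b; baa->; bba->b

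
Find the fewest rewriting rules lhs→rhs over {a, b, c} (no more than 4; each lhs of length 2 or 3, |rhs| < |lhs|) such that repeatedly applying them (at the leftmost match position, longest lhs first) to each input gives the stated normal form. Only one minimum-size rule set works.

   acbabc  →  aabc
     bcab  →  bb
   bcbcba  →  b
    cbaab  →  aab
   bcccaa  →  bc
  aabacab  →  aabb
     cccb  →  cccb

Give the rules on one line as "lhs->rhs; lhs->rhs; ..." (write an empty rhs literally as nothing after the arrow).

ba->b; ca->; cba->a

  | acbabc => aabc
  | bcab => bb
  | bcbcba => bcba => ba => b
  | cbaab => aab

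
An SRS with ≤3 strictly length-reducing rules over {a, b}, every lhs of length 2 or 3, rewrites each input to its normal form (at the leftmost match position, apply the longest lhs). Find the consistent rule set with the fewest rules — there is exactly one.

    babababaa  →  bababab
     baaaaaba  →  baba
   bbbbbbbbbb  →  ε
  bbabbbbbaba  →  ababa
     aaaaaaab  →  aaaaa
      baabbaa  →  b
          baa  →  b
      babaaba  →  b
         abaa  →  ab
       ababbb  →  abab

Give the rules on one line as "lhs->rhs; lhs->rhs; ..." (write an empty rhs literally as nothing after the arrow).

  | babababaa => bababab
  | baaaaaba => baaaba => baba
  | bbbbbbbbbb => bbbbbbbb => bbbbbb => bbbb => bb => ε
  | bbabbbbbaba => abbbbbaba => abbbaba => ababa

aab->; baa->b; bb->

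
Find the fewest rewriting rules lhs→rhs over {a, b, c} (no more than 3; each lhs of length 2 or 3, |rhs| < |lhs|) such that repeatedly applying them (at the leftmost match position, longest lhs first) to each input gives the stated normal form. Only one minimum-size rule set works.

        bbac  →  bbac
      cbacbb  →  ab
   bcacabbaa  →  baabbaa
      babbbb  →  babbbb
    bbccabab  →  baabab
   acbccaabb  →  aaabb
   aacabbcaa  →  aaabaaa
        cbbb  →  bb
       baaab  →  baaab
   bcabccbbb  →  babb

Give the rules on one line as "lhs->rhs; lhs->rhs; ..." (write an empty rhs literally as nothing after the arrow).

bbc->ba; ca->a; cb->

  | bbac
  | cbacbb => acbb => ab
  | bcacabbaa => bacabbaa => baabbaa
  | babbbb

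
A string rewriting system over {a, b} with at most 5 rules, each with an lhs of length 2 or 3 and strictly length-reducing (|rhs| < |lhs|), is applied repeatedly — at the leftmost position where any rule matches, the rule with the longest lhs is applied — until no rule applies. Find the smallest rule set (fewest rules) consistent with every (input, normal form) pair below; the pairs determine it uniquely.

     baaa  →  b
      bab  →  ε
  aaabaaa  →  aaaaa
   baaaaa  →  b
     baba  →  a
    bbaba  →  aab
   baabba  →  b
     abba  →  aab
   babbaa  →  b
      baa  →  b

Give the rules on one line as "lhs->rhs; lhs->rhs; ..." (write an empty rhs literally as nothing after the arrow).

aba->a; ba->b; bab->; bba->ab

  | baaa => baa => ba => b
  | bab => ε
  | aaabaaa => aaaaa
  | baaaaa => baaaa => baaa => baa => ba => b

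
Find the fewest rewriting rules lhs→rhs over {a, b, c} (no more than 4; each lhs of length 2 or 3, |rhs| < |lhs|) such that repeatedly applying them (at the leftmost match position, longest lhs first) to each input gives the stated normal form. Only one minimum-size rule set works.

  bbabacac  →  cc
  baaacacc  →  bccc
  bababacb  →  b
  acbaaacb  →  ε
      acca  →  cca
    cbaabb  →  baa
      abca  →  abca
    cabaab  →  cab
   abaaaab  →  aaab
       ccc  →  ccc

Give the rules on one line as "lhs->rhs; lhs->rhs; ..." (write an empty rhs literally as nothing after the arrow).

aba->; ac->c; bb->; cb->b

  | bbabacac => abacac => cac => cc
  | baaacacc => baacacc => bacacc => bcacc => bccc
  | bababacb => bbacb => acb => cb => b
  | acbaaacb => cbaaacb => baaacb => baacb => bacb => bcb => bb => ε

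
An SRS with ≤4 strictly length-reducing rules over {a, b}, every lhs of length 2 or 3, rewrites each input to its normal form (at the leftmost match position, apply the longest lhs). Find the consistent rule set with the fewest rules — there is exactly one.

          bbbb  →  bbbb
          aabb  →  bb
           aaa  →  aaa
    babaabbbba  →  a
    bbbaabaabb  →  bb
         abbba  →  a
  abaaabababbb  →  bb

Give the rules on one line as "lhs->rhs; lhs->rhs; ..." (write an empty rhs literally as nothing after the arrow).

aab->b; ab->; ba->a

  | bbbb
  | aabb => bb
  | aaa
  | babaabbbba => abaabbbba => aabbbba => bbbba => bbba => bba => ba => a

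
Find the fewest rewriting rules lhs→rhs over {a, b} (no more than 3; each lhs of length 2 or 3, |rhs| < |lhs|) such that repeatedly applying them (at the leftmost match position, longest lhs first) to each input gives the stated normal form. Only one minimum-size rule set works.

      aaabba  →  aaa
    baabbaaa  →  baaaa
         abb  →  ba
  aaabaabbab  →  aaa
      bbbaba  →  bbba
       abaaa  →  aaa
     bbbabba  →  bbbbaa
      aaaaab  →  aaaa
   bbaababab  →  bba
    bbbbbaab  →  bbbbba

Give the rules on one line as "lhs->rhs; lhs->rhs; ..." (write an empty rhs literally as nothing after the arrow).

  | aaabba => aabaa => aaa
  | baabbaaa => babaaaa => baaaa
  | abb => ba
  | aaabaabbab => aaaabbab => aaabaab => aaaab => aaa

ab->; abb->ba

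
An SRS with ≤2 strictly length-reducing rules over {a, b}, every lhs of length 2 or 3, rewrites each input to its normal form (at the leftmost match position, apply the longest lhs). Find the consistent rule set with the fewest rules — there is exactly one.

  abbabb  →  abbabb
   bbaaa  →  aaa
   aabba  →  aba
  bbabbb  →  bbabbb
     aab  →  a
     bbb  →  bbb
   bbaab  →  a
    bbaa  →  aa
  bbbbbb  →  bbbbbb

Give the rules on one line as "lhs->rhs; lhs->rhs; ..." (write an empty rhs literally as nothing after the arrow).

aab->a; baa->aa

  | abbabb
  | bbaaa => baaa => aaa
  | aabba => aba
  | bbabbb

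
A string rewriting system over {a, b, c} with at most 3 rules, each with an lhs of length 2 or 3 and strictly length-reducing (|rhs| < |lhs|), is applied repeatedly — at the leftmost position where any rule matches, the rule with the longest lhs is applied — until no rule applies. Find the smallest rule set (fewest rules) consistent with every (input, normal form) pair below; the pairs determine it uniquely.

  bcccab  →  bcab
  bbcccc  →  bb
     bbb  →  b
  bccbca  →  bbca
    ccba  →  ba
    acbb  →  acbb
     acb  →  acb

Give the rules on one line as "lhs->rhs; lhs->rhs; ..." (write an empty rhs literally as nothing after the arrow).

  | bcccab => bcab
  | bbcccc => bbcc => bb
  | bbb => b
  | bccbca => bbca

bbb->b; cc->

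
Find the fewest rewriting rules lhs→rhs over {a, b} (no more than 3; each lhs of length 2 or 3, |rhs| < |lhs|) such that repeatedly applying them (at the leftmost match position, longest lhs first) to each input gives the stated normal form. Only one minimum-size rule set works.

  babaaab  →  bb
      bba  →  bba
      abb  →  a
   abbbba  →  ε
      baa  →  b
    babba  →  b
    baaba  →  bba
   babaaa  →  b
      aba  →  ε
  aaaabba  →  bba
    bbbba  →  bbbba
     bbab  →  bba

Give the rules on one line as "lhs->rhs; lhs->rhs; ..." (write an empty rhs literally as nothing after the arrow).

aa->; ab->a

  | babaaab => baaaab => baab => bb
  | bba
  | abb => ab => a
  | abbbba => abbba => abba => aba => aa => ε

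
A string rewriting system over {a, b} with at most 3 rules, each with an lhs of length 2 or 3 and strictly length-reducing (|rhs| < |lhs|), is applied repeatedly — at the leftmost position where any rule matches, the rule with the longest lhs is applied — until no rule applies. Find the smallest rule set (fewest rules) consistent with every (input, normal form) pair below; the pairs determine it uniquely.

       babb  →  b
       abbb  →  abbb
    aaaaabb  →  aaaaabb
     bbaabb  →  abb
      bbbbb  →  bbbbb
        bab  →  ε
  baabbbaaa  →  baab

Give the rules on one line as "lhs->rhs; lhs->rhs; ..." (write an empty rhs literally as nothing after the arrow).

aba->ab; bab->; bba->

  | babb => b
  | abbb
  | aaaaabb
  | bbaabb => abb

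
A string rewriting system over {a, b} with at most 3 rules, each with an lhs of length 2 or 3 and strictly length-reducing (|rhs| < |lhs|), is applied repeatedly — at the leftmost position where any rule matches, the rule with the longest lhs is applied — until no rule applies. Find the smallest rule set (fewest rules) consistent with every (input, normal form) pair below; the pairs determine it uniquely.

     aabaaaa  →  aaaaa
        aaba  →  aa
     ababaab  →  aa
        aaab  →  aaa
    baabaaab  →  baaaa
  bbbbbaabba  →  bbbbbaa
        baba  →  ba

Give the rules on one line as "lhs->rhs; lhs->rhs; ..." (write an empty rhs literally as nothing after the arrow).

  | aabaaaa => aaaaa
  | aaba => aa
  | ababaab => abaab => aab => aa
  | aaab => aaa

ab->a; aba->a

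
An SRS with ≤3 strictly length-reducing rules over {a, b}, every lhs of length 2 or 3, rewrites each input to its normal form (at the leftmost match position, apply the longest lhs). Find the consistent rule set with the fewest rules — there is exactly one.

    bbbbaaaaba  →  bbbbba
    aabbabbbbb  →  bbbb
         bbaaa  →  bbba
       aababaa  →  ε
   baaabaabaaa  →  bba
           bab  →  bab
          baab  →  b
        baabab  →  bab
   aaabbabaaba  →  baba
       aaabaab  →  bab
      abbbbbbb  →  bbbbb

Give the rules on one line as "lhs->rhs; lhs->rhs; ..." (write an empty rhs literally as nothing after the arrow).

aa->b; aab->; abb->

  | bbbbaaaaba => bbbbbaaba => bbbbba
  | aabbabbbbb => babbbbb => bbbb
  | bbaaa => bbba
  | aababaa => abaa => abb => ε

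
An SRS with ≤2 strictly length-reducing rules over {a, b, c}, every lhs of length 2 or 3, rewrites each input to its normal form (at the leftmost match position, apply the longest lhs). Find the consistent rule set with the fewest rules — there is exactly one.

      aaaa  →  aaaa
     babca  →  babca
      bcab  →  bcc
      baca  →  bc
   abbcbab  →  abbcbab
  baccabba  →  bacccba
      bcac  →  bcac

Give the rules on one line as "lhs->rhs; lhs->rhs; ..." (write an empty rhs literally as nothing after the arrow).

aca->c; cab->cc

  | aaaa
  | babca
  | bcab => bcc
  | baca => bc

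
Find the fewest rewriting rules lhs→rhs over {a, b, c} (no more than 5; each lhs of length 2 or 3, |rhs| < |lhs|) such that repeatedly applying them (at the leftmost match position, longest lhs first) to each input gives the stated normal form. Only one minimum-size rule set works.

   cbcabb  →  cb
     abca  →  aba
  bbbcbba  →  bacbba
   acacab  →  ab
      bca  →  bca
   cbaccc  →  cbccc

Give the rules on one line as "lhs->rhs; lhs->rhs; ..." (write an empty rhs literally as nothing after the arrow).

  | cbcabb => cbbb => cba => cb
  | abca => aba
  | bbbcbba => bacbba
  | acacab => acab => ab

abc->ab; bbb->ba; cab->b; cba->cb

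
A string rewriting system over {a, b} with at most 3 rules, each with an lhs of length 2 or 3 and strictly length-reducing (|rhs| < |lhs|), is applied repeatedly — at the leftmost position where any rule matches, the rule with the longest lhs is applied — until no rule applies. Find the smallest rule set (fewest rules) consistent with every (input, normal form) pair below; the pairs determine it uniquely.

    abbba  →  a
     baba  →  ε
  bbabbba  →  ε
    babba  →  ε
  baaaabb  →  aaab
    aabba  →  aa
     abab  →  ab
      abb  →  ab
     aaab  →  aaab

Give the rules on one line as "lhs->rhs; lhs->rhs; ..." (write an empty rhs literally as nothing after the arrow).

  | abbba => abba => aba => a
  | baba => ba => ε
  | bbabbba => babbba => bbba => bba => ba => ε
  | babba => bba => ba => ε

ba->; bb->b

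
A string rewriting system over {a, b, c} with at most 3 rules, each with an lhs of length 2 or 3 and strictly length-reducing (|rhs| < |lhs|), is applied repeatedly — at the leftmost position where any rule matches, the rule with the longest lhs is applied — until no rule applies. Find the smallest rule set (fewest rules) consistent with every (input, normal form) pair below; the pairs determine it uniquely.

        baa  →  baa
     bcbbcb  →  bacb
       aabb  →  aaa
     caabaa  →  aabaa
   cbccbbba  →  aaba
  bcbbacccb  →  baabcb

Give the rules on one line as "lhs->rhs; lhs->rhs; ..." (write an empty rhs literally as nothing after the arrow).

bb->a; ca->a; cc->b

  | baa
  | bcbbcb => bcacb => bacb
  | aabb => aaa
  | caabaa => aabaa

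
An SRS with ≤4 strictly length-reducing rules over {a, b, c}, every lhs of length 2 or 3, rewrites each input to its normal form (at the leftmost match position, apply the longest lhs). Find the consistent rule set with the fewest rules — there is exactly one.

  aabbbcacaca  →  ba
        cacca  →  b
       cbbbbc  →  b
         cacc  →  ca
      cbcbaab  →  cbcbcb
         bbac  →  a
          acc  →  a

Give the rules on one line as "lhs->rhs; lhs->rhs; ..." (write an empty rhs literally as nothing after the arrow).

aa->c; ac->a; bb->; cc->b

  | aabbbcacaca => cbbbcacaca => cbcacaca => cbcaaca => cbccca => cbbca => cca => ba
  | cacca => caca => caa => cc => b
  | cbbbbc => cbbc => cc => b
  | cacc => cac => ca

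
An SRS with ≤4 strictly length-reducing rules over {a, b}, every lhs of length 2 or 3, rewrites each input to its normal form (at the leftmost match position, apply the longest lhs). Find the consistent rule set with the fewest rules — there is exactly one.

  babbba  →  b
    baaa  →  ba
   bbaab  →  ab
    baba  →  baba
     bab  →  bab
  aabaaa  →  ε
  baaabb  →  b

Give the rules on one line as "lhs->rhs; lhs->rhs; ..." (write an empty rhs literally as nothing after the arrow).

aa->; aab->a; bb->a

  | babbba => baaba => baa => b
  | baaa => ba
  | bbaab => aaab => ab
  | baba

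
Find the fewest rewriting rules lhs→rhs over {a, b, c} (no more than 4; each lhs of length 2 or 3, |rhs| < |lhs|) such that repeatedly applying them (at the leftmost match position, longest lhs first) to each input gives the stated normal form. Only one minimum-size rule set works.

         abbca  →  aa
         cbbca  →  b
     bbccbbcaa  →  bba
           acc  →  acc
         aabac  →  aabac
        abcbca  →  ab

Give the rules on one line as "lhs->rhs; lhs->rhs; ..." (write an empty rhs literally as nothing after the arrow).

abb->aa; ca->; cb->

  | abbca => aaca => aa
  | cbbca => bca => b
  | bbccbbcaa => bbcbcaa => bbcaa => bba
  | acc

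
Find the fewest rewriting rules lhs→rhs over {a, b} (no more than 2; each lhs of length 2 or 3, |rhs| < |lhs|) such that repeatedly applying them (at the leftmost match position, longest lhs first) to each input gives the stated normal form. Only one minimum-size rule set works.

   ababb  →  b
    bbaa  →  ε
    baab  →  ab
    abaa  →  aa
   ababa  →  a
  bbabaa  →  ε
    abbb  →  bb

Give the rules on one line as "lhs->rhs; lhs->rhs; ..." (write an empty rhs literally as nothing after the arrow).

  | ababb => abb => b
  | bbaa => ba => ε
  | baab => ab
  | abaa => aa

abb->b; ba->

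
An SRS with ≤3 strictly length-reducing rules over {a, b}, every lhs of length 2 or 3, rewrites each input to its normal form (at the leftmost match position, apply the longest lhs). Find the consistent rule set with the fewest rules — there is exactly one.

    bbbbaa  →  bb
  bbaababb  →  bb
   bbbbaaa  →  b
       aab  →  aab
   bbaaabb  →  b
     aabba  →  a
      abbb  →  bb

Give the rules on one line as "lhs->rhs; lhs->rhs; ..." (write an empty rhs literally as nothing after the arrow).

  | bbbbaa => bbba => bb
  | bbaababb => bababb => babb => bb
  | bbbbaaa => bbbaa => bba => b
  | aab

abb->b; ba->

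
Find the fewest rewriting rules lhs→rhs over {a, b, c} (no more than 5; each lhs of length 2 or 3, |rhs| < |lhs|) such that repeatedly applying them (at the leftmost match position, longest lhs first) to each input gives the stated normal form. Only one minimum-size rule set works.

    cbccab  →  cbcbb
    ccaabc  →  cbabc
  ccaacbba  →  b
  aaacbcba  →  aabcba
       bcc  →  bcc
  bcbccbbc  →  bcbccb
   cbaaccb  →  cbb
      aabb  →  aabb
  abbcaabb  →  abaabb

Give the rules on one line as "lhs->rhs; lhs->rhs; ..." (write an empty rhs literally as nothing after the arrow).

ac->; bbb->; bbc->b; ca->b

  | cbccab => cbcbb
  | ccaabc => cbabc
  | ccaacbba => cbacbba => cbbba => ca => b
  | aaacbcba => aabcba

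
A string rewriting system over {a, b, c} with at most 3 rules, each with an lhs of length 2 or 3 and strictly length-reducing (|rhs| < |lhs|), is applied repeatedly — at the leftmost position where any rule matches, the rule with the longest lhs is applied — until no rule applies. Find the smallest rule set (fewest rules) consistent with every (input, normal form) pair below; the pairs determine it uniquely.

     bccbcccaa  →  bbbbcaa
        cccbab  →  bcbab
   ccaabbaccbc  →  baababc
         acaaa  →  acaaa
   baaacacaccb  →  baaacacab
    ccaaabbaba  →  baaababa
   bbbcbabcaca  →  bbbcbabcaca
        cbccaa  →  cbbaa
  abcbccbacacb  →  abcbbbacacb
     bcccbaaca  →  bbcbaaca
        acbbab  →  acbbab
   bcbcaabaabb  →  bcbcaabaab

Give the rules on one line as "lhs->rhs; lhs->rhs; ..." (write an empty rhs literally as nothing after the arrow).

abb->ab; cc->b

  | bccbcccaa => bbbcccaa => bbbbcaa
  | cccbab => bcbab
  | ccaabbaccbc => baabbaccbc => baabaccbc => baababbc => baababc
  | acaaa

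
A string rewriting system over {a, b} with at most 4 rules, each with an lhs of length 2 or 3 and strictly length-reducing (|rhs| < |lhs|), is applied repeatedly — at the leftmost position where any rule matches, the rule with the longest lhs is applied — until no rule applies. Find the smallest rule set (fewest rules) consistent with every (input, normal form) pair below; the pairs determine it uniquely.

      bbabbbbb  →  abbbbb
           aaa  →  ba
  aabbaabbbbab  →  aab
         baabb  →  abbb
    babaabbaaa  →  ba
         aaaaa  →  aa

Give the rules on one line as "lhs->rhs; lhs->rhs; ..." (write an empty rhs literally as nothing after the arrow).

aaa->ba; aba->aa; baa->ab; bab->ab

  | bbabbbbb => babbbbb => abbbbb
  | aaa => ba
  | aabbaabbbbab => aababbbbbab => aaabbbbbab => babbbbbab => abbbbbab => abbbbab => abbbab => abbab => abab => aab
  | baabb => abbb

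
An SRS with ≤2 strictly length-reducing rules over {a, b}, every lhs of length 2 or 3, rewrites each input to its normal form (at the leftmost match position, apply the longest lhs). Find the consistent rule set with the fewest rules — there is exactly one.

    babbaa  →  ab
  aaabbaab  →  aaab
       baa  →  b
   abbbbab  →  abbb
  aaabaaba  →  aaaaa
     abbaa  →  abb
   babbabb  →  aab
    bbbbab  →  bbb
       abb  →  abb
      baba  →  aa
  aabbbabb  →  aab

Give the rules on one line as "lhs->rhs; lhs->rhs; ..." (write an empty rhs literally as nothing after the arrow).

ba->b; bab->a

  | babbaa => abaa => aba => ab
  | aaabbaab => aaabbab => aaaba => aaab
  | baa => ba => b
  | abbbbab => abbba => abbb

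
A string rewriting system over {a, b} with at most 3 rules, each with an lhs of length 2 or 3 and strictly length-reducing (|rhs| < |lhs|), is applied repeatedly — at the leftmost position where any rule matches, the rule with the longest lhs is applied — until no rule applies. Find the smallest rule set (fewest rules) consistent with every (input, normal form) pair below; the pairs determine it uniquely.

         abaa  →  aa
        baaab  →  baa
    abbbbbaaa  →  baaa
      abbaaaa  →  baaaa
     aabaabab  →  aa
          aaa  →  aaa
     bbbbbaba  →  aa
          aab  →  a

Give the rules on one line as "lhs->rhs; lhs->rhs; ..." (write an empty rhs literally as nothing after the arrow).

ab->; bb->a

  | abaa => aa
  | baaab => baa
  | abbbbbaaa => bbbbaaa => abbaaa => baaa
  | abbaaaa => baaaa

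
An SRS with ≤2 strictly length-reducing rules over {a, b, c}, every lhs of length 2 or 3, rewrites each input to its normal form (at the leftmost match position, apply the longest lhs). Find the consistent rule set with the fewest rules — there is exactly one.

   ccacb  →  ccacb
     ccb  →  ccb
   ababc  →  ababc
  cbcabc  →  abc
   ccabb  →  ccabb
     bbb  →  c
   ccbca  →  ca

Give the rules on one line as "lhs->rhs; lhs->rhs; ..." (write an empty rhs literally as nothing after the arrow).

bbb->c; cbc->

  | ccacb
  | ccb
  | ababc
  | cbcabc => abc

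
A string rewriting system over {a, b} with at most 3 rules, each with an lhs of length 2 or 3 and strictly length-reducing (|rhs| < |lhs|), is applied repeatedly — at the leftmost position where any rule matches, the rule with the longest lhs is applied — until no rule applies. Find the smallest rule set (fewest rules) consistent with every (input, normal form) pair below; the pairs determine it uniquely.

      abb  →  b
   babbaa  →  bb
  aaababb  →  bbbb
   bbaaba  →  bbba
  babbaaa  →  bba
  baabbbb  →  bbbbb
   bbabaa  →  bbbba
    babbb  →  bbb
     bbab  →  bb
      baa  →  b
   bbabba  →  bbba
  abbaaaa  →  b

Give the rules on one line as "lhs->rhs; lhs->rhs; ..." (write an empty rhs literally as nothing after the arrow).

aa->; ab->; aba->bb

  | abb => b
  | babbaa => bbaa => bb
  | aaababb => ababb => bbbb
  | bbaaba => bbba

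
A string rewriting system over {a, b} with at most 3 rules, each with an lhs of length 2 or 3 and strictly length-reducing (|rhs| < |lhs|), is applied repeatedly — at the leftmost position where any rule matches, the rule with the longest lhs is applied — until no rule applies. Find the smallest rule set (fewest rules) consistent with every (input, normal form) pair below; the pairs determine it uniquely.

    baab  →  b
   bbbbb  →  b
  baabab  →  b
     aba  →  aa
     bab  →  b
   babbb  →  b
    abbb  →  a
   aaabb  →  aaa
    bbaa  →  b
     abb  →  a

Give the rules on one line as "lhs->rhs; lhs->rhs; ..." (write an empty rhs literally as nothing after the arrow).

  | baab => bab => bb => b
  | bbbbb => bbbb => bbb => bb => b
  | baabab => babab => bbab => bab => bb => b
  | aba => aa

ab->a; ba->b; bb->b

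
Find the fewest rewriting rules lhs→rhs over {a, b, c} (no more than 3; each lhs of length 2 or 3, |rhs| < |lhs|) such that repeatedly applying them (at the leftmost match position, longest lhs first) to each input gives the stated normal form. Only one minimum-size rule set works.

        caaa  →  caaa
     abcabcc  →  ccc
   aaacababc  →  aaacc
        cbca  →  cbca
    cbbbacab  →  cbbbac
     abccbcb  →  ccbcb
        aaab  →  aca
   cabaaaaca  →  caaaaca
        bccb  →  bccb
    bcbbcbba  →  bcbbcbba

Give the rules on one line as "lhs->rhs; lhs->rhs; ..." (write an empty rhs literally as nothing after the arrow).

aab->ca; ab->

  | caaa
  | abcabcc => cabcc => ccc
  | aaacababc => aaacabc => aaacc
  | cbca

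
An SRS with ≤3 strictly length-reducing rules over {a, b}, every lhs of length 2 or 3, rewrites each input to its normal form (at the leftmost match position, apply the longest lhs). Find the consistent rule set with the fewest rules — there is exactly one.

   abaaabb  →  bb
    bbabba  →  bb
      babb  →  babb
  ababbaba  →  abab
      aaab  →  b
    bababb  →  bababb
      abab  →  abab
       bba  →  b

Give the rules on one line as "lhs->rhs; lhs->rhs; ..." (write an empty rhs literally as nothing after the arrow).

aaa->; baa->a; bba->b

  | abaaabb => aaabb => bb
  | bbabba => bbba => bb
  | babb
  | ababbaba => ababba => abab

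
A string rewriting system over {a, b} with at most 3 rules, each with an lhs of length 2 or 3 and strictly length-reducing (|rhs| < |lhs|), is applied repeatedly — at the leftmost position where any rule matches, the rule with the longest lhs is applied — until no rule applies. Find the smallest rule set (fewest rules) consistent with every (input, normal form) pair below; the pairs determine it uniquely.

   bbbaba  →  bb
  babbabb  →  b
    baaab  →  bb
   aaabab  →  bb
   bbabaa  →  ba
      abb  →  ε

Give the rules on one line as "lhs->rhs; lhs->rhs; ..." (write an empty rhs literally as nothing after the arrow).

  | bbbaba => bbba => bb
  | babbabb => babb => b
  | baaab => baab => bab => bb
  | aaabab => aabab => abab => bab => bb

ab->b; abb->; bba->b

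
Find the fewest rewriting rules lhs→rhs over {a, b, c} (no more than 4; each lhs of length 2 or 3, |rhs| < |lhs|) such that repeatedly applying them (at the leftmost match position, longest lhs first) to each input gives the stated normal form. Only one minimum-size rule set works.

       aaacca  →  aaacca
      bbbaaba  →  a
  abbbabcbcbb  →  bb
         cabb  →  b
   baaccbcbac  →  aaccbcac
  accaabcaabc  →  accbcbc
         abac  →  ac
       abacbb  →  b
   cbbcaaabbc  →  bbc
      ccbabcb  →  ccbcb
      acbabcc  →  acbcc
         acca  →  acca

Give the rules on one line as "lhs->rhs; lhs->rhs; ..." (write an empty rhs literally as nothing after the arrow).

  | aaacca
  | bbbaaba => bbaaba => baaba => aaba => aba => ba => a
  | abbbabcbcbb => bbbabcbcbb => bbabcbcbb => babcbcbb => abcbcbb => bcbcbb => bcbb => bb
  | cabb => cbb => b

ab->b; ba->a; cbb->b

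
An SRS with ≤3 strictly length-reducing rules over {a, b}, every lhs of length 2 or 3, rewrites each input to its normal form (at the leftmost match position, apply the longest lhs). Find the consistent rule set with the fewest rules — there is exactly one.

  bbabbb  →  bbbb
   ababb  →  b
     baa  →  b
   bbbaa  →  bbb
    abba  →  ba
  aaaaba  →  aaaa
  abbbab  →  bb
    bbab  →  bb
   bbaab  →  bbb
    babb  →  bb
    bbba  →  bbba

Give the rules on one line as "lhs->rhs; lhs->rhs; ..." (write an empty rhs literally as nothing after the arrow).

  | bbabbb => bbbb
  | ababb => abb => b
  | baa => b
  | bbbaa => bbb

ab->; baa->b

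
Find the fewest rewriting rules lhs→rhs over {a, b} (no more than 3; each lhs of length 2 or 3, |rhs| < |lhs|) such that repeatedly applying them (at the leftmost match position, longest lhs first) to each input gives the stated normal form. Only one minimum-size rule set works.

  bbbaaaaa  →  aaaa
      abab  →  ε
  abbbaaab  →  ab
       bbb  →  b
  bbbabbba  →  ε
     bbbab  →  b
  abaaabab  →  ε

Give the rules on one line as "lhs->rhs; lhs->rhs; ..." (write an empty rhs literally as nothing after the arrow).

aba->b; ba->; bb->

  | bbbaaaaa => baaaaa => aaaa
  | abab => bb => ε
  | abbbaaab => abaaab => baab => ab
  | bbb => b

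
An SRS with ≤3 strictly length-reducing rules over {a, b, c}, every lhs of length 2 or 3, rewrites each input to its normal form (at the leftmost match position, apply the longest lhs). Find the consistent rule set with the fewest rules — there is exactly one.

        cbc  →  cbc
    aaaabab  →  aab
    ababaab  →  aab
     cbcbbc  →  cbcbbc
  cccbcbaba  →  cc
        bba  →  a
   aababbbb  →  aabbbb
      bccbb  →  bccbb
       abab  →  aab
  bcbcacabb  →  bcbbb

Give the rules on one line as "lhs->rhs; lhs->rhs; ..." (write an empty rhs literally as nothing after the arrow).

  | cbc
  | aaaabab => aaabab => aabab => aaab => aab
  | ababaab => aabaab => aaaab => aaab => aab
  | cbcbbc

aaa->aa; ba->a; ca->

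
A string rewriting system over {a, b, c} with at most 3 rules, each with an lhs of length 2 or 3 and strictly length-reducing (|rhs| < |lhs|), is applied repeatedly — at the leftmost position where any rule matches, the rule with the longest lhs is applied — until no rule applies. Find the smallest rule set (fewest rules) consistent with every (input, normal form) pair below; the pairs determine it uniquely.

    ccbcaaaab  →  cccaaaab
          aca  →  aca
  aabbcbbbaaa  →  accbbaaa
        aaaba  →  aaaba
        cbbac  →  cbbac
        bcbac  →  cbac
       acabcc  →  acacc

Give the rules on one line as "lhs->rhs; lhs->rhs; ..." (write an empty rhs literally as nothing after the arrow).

acb->cc; bc->c

  | ccbcaaaab => cccaaaab
  | aca
  | aabbcbbbaaa => aabcbbbaaa => aacbbbaaa => accbbaaa
  | aaaba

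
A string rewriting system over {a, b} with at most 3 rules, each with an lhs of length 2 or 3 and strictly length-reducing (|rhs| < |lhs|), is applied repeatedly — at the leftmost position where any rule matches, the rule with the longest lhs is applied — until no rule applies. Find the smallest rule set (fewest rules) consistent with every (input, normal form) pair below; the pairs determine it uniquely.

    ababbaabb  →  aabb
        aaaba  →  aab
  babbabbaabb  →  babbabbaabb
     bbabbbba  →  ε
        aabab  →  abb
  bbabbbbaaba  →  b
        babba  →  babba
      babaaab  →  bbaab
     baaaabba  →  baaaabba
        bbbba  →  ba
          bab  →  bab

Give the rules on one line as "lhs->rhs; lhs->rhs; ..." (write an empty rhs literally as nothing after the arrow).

  | ababbaabb => bbbaabb => aabb
  | aaaba => aab
  | babbabbaabb
  | bbabbbba => bbaba => bbb => ε

aba->b; bbb->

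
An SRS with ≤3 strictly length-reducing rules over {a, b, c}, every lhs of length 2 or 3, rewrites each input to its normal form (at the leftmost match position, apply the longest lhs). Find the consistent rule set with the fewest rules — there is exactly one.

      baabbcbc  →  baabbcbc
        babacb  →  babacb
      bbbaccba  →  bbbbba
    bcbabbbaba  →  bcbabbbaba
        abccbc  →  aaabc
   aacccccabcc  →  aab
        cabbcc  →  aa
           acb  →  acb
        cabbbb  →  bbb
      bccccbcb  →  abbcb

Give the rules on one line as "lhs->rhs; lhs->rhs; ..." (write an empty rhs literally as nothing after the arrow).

  | baabbcbc
  | babacb
  | bbbaccba => bbbbba
  | bcbabbbaba

acc->b; bcc->aa; cab->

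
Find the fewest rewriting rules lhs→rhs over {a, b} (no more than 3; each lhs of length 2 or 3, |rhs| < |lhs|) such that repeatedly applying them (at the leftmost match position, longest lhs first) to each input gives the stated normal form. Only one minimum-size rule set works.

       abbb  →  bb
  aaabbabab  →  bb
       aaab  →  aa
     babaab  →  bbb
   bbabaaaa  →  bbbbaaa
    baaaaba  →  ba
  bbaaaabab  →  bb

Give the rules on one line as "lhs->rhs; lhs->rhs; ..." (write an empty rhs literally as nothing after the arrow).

ab->; aba->bb

  | abbb => bb
  | aaabbabab => aababab => abbbab => bbab => bb
  | aaab => aa
  | babaab => bbbab => bbb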